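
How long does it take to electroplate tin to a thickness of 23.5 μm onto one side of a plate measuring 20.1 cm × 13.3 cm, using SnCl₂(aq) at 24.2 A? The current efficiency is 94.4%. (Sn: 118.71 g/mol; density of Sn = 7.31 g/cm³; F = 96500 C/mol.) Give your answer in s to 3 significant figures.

Plated area = 20.1 × 13.3 = 267.3 cm²
Volume = 267.3 × 23.5×10⁻⁴ cm = 0.6282 cm³
m(Sn) = 0.6282 × 7.31 = 4.592 g
n(Sn) = 4.592 / 118.71 = 0.03868 mol; n(e⁻) = 2 × 0.03868 = 0.07736 mol
Q = 0.07736 × 96500 / 0.944 = 7908 C
t = 7908 / 24.2 = 326.8 s

327 s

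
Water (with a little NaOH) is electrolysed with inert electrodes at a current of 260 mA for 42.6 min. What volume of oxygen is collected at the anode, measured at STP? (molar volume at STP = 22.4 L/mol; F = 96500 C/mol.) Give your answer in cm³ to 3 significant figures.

38.6 cm³

Charge passed = 0.260 × 2556 = 664.6 C
n(e⁻) = Q/F = 664.6/96500 = 0.006887 mol
2H₂O → O₂ + 4H⁺ + 4e⁻, so n(O₂) = 0.006887 / 4 = 0.001722 mol
V = 0.001722 × 22.4 = 0.03857 L
= 38.6 cm³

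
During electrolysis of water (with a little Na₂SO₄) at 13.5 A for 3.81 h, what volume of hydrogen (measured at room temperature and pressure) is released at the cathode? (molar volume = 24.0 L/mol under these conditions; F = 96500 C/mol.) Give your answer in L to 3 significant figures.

23.0 L

Charge passed = 13.5 × 13716 = 1.852×10^5 C
n(e⁻) = Q/F = 1.852×10^5/96500 = 1.919 mol
2H⁺ + 2e⁻ → H₂, so n(H₂) = 1.919 / 2 = 0.9595 mol
V = 0.9595 × 24.0 = 23.03 L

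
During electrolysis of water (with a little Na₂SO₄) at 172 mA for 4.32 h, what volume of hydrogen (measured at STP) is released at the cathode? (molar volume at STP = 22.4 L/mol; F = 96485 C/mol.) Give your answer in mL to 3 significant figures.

311 mL

Q = 0.172 A × 15552 s = 2675 C
n(e⁻) = 2675 / 96485 = 0.02772 mol
2H⁺ + 2e⁻ → H₂, so n(H₂) = 0.02772 / 2 = 0.01386 mol
V = 0.01386 × 22.4 = 0.3105 L
= 311 mL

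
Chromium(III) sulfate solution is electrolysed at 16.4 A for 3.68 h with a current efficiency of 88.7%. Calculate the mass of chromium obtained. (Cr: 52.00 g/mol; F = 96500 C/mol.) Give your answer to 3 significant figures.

Q = 16.4 × 13248 = 2.173×10^5 C
n(e⁻) = 2.173×10^5 / 96500 = 2.252 mol
Cr³⁺ + 3e⁻ → Cr, so theoretical m(Cr) = 0.7507 × 52.00 = 39.04 g
Actual mass = 88.7% × 39.04 = 34.6 g

34.6 g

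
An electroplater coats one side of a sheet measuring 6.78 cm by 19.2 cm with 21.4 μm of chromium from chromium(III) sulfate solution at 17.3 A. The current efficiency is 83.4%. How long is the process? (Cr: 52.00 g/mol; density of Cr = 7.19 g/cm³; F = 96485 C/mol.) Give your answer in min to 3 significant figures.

12.9 min

Plated area = 6.78 × 19.2 = 130.2 cm²
Volume = 130.2 × 21.4×10⁻⁴ cm = 0.2786 cm³
m(Cr) = 0.2786 × 7.19 = 2.003 g
n(Cr) = 2.003 / 52.00 = 0.03852 mol; n(e⁻) = 3 × 0.03852 = 0.1156 mol
Q = 0.1156 × 96485 / 0.834 = 13370 C
t = 13370 / 17.3 = 772.8 s = 12.9 min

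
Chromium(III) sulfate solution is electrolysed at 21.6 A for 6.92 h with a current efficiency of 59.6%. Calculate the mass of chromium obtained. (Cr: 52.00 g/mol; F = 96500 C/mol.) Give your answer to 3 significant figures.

57.6 g

Q = 21.6 × 24912 = 5.381×10^5 C
n(e⁻) = 5.381×10^5 / 96500 = 5.576 mol
Cr³⁺ + 3e⁻ → Cr, so theoretical m(Cr) = 1.859 × 52.00 = 96.67 g
Actual mass = 59.6% × 96.67 = 57.6 g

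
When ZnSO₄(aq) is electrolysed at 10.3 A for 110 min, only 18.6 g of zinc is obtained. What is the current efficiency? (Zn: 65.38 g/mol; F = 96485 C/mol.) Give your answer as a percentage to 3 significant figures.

Q = 10.3 × 6600 = 67980 C
n(e⁻) = 67980 / 96485 = 0.7046 mol
Zn²⁺ + 2e⁻ → Zn, so theoretical n(Zn) = 0.3523 mol → 23.03 g
Efficiency = 18.6 / 23.03 = 0.8076 = 80.8%

80.8%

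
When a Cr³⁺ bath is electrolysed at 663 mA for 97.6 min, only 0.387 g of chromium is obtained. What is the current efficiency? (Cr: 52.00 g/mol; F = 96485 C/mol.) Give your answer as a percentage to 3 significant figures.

55.5%

Q = 0.663 × 5856 = 3883 C
n(e⁻) = 3883 / 96485 = 0.04024 mol
Cr³⁺ + 3e⁻ → Cr, so theoretical n(Cr) = 0.01341 mol → 0.6973 g
Efficiency = 0.387 / 0.6973 = 0.5550 = 55.5%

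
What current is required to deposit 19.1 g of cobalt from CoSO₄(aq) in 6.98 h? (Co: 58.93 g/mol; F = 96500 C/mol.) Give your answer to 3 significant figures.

2.49 A

n(Co) = 19.1 / 58.93 = 0.3241 mol
Co²⁺ + 2e⁻ → Co, so n(e⁻) = 2 × 0.3241 = 0.6482 mol
Q = 0.6482 × 96500 = 62550 C
I = Q / t = 62550 / 25128 s = 2.49 A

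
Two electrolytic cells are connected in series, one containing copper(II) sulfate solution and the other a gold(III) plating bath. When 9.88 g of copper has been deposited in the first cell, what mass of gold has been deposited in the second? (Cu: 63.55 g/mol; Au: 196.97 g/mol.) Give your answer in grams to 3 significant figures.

20.4 g

n(Cu) = 9.88 / 63.55 = 0.1555 mol
Cu²⁺ + 2e⁻ → Cu, so n(e⁻) = 2 × 0.1555 = 0.3110 mol
The cells are in series, so the same charge (and hence the same n(e⁻) = 0.3110 mol) passes through both.
Au³⁺ + 3e⁻ → Au, so n(Au) = 0.3110 / 3 = 0.1037 mol
m(Au) = 0.1037 × 196.97 = 20.4 g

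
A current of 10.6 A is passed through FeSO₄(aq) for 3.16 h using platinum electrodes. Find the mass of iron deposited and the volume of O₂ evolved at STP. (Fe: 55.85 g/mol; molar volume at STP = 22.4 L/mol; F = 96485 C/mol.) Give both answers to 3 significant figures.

Q = 10.6 × 11376 = 1.206×10^5 C; n(e⁻) = 1.206×10^5 / 96485 = 1.250 mol
Cathode: Fe²⁺ + 2e⁻ → Fe → n(Fe) = 1.250/2 = 0.6250 mol → 34.9 g
Anode: 2H₂O → O₂ + 4H⁺ + 4e⁻ → n(O₂) = 1.250/4 = 0.3125 mol → 7.00 L

34.9 g Fe; 7.00 L O₂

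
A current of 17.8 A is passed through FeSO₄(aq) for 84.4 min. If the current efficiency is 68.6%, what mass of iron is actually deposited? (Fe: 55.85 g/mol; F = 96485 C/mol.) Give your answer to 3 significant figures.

17.9 g

Q = 17.8 × 5064 = 90140 C
n(e⁻) = 90140 / 96485 = 0.9342 mol
Fe²⁺ + 2e⁻ → Fe, so theoretical m(Fe) = 0.4671 × 55.85 = 26.09 g
Actual mass = 68.6% × 26.09 = 17.9 g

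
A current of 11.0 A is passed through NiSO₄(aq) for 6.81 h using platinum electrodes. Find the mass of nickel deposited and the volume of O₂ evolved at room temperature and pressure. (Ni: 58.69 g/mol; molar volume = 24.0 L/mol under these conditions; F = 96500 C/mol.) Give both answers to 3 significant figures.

Q = 11.0 × 24516 = 2.697×10^5 C; n(e⁻) = 2.697×10^5 / 96500 = 2.795 mol
Cathode: Ni²⁺ + 2e⁻ → Ni → n(Ni) = 2.795/2 = 1.398 mol → 82.0 g
Anode: 2H₂O → O₂ + 4H⁺ + 4e⁻ → n(O₂) = 2.795/4 = 0.6988 mol → 16.8 L

82.0 g Ni; 16.8 L O₂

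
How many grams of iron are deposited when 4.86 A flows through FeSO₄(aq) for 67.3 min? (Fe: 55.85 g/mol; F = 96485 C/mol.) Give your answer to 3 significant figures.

5.68 g

Q = 4.86 A × 4038 s = 19620 C
n(e⁻) = 19620 / 96485 = 0.2033 mol
Fe²⁺ + 2e⁻ → Fe, so n(Fe) = 0.2033 / 2 = 0.1017 mol
m = 0.1017 × 55.85 = 5.68 g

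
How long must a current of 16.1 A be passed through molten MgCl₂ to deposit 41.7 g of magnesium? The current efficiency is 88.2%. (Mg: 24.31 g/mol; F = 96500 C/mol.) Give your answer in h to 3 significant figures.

6.48 h

n(Mg) = 41.7 / 24.31 = 1.715 mol
Mg²⁺ + 2e⁻ → Mg, so n(e⁻) = 2 × 1.715 = 3.430 mol
Q = 3.430 × 96500 / 0.882 = 3.753×10^5 C
t = Q / I = 3.753×10^5 / 16.1 = 23310 s = 6.48 h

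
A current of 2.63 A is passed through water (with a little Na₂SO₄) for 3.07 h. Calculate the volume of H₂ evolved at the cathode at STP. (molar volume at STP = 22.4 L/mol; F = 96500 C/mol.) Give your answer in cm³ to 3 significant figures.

3370 cm³

Q = 2.63 A × 11052 s = 29070 C
n(e⁻) = 29070 / 96500 = 0.3012 mol
2H⁺ + 2e⁻ → H₂, so n(H₂) = 0.3012 / 2 = 0.1506 mol
V = 0.1506 × 22.4 = 3.373 L
= 3370 cm³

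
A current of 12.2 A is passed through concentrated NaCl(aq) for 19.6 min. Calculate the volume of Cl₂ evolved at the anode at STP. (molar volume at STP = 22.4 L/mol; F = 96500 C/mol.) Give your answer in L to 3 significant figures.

Q = It = 12.2 × 1176 = 14350 C
n(e⁻) = Q/F = 14350/96500 = 0.1487 mol
2Cl⁻ → Cl₂ + 2e⁻, so n(Cl₂) = 0.1487 / 2 = 0.07435 mol
V = 0.07435 × 22.4 = 1.665 L

1.67 L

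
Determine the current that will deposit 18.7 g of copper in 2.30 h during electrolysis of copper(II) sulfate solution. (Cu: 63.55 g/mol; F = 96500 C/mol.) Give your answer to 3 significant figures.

6.86 A

n(Cu) = 18.7 / 63.55 = 0.2943 mol
Cu²⁺ + 2e⁻ → Cu, so n(e⁻) = 2 × 0.2943 = 0.5886 mol
Q = 0.5886 × 96500 = 56800 C
I = Q / t = 56800 / 8280 s = 6.86 A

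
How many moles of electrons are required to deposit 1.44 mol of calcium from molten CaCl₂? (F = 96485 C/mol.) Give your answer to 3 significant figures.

2.88 mol

Ca²⁺ + 2e⁻ → Ca, so n(e⁻) = 2 × 1.44 = 2.880 mol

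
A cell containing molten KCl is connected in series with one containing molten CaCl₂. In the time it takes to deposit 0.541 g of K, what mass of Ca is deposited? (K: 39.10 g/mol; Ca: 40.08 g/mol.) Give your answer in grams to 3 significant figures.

n(K) = 0.541 / 39.10 = 0.01384 mol
K⁺ + e⁻ → K, so n(e⁻) = 0.01384 mol
Since the cells are in series, n(e⁻) in the Ca cell is also 0.01384 mol.
Ca²⁺ + 2e⁻ → Ca, so n(Ca) = 0.01384 / 2 = 0.006920 mol
m(Ca) = 0.006920 × 40.08 = 0.277 g

0.277 g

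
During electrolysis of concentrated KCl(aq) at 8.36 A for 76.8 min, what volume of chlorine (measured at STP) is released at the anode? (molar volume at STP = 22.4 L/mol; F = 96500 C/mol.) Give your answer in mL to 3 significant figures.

Q = It = 8.36 × 4608 = 38520 C
Moles of electrons = 38520 / 96500 = 0.3992 mol
2Cl⁻ → Cl₂ + 2e⁻, so n(Cl₂) = 0.3992 / 2 = 0.1996 mol
V = 0.1996 × 22.4 = 4.471 L
= 4470 mL

4470 mL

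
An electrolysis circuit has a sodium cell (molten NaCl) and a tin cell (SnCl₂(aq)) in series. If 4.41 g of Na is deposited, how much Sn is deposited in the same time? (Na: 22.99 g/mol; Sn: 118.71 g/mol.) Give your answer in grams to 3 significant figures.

n(Na) = 4.41 / 22.99 = 0.1918 mol
Na⁺ + e⁻ → Na, so n(e⁻) = 0.1918 mol
In series, the same 0.1918 mol of electrons flows through the second cell.
Sn²⁺ + 2e⁻ → Sn, so n(Sn) = 0.1918 / 2 = 0.09590 mol
m(Sn) = 0.09590 × 118.71 = 11.4 g

11.4 g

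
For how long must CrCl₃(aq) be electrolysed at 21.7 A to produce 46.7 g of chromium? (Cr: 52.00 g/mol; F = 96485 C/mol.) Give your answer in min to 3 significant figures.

200 min

n(Cr) = 46.7 / 52.00 = 0.8981 mol
Cr³⁺ + 3e⁻ → Cr, so n(e⁻) = 3 × 0.8981 = 2.694 mol
Q = 2.694 × 96485 = 2.599×10^5 C
t = Q / I = 2.599×10^5 / 21.7 = 11980 s = 200 min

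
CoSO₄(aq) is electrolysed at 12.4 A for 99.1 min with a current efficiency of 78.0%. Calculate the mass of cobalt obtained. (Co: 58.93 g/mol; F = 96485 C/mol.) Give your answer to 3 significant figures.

17.6 g

Q = 12.4 × 5946 = 73730 C
n(e⁻) = 73730 / 96485 = 0.7642 mol
Co²⁺ + 2e⁻ → Co, so theoretical m(Co) = 0.3821 × 58.93 = 22.52 g
Actual mass = 78.0% × 22.52 = 17.6 g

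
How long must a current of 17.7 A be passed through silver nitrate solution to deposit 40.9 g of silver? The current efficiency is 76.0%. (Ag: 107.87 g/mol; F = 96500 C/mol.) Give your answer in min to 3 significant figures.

45.3 min

n(Ag) = 40.9 / 107.87 = 0.3792 mol
Ag⁺ + e⁻ → Ag, so n(e⁻) = 0.3792 mol
Q = 0.3792 × 96500 / 0.760 = 48150 C
t = Q / I = 48150 / 17.7 = 2720 s = 45.3 min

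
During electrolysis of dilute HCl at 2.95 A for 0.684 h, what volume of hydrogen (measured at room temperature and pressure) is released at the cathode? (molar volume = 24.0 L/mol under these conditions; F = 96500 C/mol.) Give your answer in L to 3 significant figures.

0.903 L

Q = 2.95 A × 2462.4 s = 7264 C
n(e⁻) = Q/F = 7264/96500 = 0.07527 mol
2H⁺ + 2e⁻ → H₂, so n(H₂) = 0.07527 / 2 = 0.03764 mol
V = 0.03764 × 24.0 = 0.9034 L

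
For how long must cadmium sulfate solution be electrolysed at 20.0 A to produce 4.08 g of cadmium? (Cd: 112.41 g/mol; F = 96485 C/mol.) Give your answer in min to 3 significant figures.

n(Cd) = 4.08 / 112.41 = 0.03630 mol
Cd²⁺ + 2e⁻ → Cd, so n(e⁻) = 2 × 0.03630 = 0.07260 mol
Q = 0.07260 × 96485 = 7005 C
t = Q / I = 7005 / 20.0 = 350.3 s = 5.84 min

5.84 min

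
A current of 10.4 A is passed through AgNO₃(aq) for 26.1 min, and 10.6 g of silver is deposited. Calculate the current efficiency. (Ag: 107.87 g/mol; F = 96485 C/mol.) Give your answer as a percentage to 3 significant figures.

Q = 10.4 × 1566 = 16290 C
n(e⁻) = 16290 / 96485 = 0.1688 mol
Ag⁺ + e⁻ → Ag, so theoretical n(Ag) = 0.1688 mol → 18.21 g
Efficiency = 10.6 / 18.21 = 0.5821 = 58.2%

58.2%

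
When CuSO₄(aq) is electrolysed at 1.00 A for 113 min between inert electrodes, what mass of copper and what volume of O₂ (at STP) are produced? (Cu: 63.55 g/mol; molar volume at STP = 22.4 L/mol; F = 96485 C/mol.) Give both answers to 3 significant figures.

2.23 g Cu; 0.394 L O₂

Q = 1.00 × 6780 = 6780 C; n(e⁻) = 6780 / 96485 = 0.07027 mol
Cathode: Cu²⁺ + 2e⁻ → Cu → n(Cu) = 0.07027/2 = 0.03514 mol → 2.23 g
Anode: 2H₂O → O₂ + 4H⁺ + 4e⁻ → n(O₂) = 0.07027/4 = 0.01757 mol → 0.394 L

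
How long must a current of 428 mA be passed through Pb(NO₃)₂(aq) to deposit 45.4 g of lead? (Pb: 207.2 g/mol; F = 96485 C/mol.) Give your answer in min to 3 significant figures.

1650 min

n(Pb) = 45.4 / 207.2 = 0.2191 mol
Pb²⁺ + 2e⁻ → Pb, so n(e⁻) = 2 × 0.2191 = 0.4382 mol
Q = 0.4382 × 96485 = 42280 C
t = Q / I = 42280 / 0.428 = 98790 s = 1650 min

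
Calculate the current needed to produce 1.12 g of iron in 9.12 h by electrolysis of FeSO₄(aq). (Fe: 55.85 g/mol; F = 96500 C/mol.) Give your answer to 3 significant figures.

0.118 A

n(Fe) = 1.12 / 55.85 = 0.02005 mol
Fe²⁺ + 2e⁻ → Fe, so n(e⁻) = 2 × 0.02005 = 0.04010 mol
Q = 0.04010 × 96500 = 3870 C
I = Q / t = 3870 / 32832 s = 0.118 A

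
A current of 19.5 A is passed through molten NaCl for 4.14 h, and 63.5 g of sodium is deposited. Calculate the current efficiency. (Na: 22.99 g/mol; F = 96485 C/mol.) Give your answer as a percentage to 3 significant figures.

91.7%

Q = 19.5 × 14904 = 2.906×10^5 C
n(e⁻) = 2.906×10^5 / 96485 = 3.012 mol
Na⁺ + e⁻ → Na, so theoretical n(Na) = 3.012 mol → 69.25 g
Efficiency = 63.5 / 69.25 = 0.9170 = 91.7%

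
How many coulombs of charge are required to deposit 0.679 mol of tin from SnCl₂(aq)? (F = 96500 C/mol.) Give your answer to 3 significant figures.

Sn²⁺ + 2e⁻ → Sn, so n(e⁻) = 2 × 0.679 = 1.358 mol
Q = 1.358 × 96500 = 1.310×10^5 C

1.31×10^5 C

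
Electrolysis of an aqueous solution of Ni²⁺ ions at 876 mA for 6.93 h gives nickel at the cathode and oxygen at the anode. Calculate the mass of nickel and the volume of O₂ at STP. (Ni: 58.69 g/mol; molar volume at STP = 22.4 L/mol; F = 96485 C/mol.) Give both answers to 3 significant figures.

Q = 0.876 × 24948 = 21850 C; n(e⁻) = 21850 / 96485 = 0.2265 mol
Cathode: Ni²⁺ + 2e⁻ → Ni → n(Ni) = 0.2265/2 = 0.1133 mol → 6.65 g
Anode: 2H₂O → O₂ + 4H⁺ + 4e⁻ → n(O₂) = 0.2265/4 = 0.05663 mol → 1.27 L

6.65 g Ni; 1.27 L O₂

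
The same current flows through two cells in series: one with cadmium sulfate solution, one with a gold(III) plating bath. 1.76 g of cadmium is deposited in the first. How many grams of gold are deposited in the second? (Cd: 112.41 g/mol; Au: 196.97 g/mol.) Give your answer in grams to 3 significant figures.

2.06 g

n(Cd) = 1.76 / 112.41 = 0.01566 mol
Cd²⁺ + 2e⁻ → Cd, so n(e⁻) = 2 × 0.01566 = 0.03132 mol
Since the cells are in series, n(e⁻) in the Au cell is also 0.03132 mol.
Au³⁺ + 3e⁻ → Au, so n(Au) = 0.03132 / 3 = 0.01044 mol
m(Au) = 0.01044 × 196.97 = 2.06 g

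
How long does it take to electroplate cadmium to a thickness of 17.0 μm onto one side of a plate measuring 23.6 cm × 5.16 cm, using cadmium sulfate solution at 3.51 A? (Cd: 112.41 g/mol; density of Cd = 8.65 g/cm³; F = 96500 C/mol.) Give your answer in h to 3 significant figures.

Plated area = 23.6 × 5.16 = 121.8 cm²
Volume = 121.8 × 17.0×10⁻⁴ cm = 0.2071 cm³
m(Cd) = 0.2071 × 8.65 = 1.791 g
n(Cd) = 1.791 / 112.41 = 0.01593 mol; n(e⁻) = 2 × 0.01593 = 0.03186 mol
Q = 0.03186 × 96500 = 3074 C
t = 3074 / 3.51 = 875.8 s = 0.243 h

0.243 h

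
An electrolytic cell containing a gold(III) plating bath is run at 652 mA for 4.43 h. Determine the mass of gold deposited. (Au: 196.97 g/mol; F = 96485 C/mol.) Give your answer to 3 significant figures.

7.08 g

Q = 0.652 A × 15948 s = 10400 C
n(e⁻) = Q/F = 10400/96485 = 0.1078 mol
Au³⁺ + 3e⁻ → Au, so n(Au) = 0.1078 / 3 = 0.03593 mol
m = 0.03593 × 196.97 = 7.08 g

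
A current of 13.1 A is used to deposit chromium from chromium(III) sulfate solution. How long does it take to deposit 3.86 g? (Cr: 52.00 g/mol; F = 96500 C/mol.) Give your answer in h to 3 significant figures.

n(Cr) = 3.86 / 52.00 = 0.07423 mol
Cr³⁺ + 3e⁻ → Cr, so n(e⁻) = 3 × 0.07423 = 0.2227 mol
Q = 0.2227 × 96500 = 21490 C
t = Q / I = 21490 / 13.1 = 1640 s = 0.456 h

0.456 h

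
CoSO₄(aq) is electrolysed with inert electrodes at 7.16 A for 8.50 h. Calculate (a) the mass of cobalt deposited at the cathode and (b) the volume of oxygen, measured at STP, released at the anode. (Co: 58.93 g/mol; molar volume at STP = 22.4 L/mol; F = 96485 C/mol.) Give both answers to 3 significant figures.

66.9 g Co; 12.7 L O₂

Q = 7.16 × 30600 = 2.191×10^5 C; n(e⁻) = 2.191×10^5 / 96485 = 2.271 mol
Cathode: Co²⁺ + 2e⁻ → Co → n(Co) = 2.271/2 = 1.136 mol → 66.9 g
Anode: 2H₂O → O₂ + 4H⁺ + 4e⁻ → n(O₂) = 2.271/4 = 0.5678 mol → 12.7 L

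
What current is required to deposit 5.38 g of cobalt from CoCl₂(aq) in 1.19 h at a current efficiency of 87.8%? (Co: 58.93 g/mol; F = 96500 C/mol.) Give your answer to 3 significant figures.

4.68 A

n(Co) = 5.38 / 58.93 = 0.09129 mol
Co²⁺ + 2e⁻ → Co, so n(e⁻) = 2 × 0.09129 = 0.1826 mol
Q = 0.1826 × 96500 / 0.878 = 20070 C
I = Q / t = 20070 / 4284 s = 4.68 A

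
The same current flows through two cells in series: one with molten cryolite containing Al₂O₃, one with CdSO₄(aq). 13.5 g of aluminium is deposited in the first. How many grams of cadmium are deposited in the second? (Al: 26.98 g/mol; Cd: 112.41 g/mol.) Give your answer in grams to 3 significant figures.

n(Al) = 13.5 / 26.98 = 0.5004 mol
Al³⁺ + 3e⁻ → Al, so n(e⁻) = 3 × 0.5004 = 1.501 mol
In series, the same 1.501 mol of electrons flows through the second cell.
Cd²⁺ + 2e⁻ → Cd, so n(Cd) = 1.501 / 2 = 0.7505 mol
m(Cd) = 0.7505 × 112.41 = 84.4 g

84.4 g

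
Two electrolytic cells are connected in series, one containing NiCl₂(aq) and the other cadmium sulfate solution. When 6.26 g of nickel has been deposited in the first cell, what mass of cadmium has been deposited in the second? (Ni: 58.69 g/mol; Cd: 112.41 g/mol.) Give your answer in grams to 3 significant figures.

12.0 g

n(Ni) = 6.26 / 58.69 = 0.1067 mol
Ni²⁺ + 2e⁻ → Ni, so n(e⁻) = 2 × 0.1067 = 0.2134 mol
The cells are in series, so the same charge (and hence the same n(e⁻) = 0.2134 mol) passes through both.
Cd²⁺ + 2e⁻ → Cd, so n(Cd) = 0.2134 / 2 = 0.1067 mol
m(Cd) = 0.1067 × 112.41 = 12.0 g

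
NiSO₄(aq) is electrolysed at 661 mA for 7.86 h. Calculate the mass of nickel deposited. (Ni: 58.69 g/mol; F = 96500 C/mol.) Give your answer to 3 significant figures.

Q = It = 0.661 × 28296 = 18700 C
Moles of electrons = 18700 / 96500 = 0.1938 mol
Ni²⁺ + 2e⁻ → Ni, so n(Ni) = 0.1938 / 2 = 0.09690 mol
m = 0.09690 × 58.69 = 5.69 g

5.69 g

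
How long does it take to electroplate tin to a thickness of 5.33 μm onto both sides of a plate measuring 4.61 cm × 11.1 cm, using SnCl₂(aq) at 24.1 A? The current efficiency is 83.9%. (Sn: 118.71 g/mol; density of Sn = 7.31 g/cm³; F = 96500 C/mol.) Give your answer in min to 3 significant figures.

Plated area = 2 × 4.61 × 11.1 = 102.3 cm²
Volume = 102.3 × 5.33×10⁻⁴ cm = 0.05453 cm³
m(Sn) = 0.05453 × 7.31 = 0.3986 g
n(Sn) = 0.3986 / 118.71 = 0.003358 mol; n(e⁻) = 2 × 0.003358 = 0.006716 mol
Q = 0.006716 × 96500 / 0.839 = 772.5 C
t = 772.5 / 24.1 = 32.05 s = 0.534 min

0.534 min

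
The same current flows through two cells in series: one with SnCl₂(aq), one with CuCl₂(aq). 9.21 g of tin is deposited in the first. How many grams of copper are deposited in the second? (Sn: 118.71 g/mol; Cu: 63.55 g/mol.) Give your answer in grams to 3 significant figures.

4.93 g

n(Sn) = 9.21 / 118.71 = 0.07758 mol
Sn²⁺ + 2e⁻ → Sn, so n(e⁻) = 2 × 0.07758 = 0.1552 mol
In series, the same 0.1552 mol of electrons flows through the second cell.
Cu²⁺ + 2e⁻ → Cu, so n(Cu) = 0.1552 / 2 = 0.07760 mol
m(Cu) = 0.07760 × 63.55 = 4.93 g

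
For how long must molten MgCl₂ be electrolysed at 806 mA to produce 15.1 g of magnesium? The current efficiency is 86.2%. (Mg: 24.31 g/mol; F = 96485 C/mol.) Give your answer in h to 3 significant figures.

n(Mg) = 15.1 / 24.31 = 0.6211 mol
Mg²⁺ + 2e⁻ → Mg, so n(e⁻) = 2 × 0.6211 = 1.242 mol
Q = 1.242 × 96485 / 0.862 = 1.390×10^5 C
t = Q / I = 1.390×10^5 / 0.806 = 1.725×10^5 s = 47.9 h

47.9 h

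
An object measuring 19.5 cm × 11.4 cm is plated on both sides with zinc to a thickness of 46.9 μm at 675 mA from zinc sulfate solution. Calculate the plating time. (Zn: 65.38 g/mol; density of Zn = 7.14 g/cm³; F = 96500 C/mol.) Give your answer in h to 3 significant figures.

18.1 h

Plated area = 2 × 19.5 × 11.4 = 444.6 cm²
Volume = 444.6 × 46.9×10⁻⁴ cm = 2.085 cm³
m(Zn) = 2.085 × 7.14 = 14.89 g
n(Zn) = 14.89 / 65.38 = 0.2277 mol; n(e⁻) = 2 × 0.2277 = 0.4554 mol
Q = 0.4554 × 96500 = 43950 C
t = 43950 / 0.675 = 65110 s = 18.1 h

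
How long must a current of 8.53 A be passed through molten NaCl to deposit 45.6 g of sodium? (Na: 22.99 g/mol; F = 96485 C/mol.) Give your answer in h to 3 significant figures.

n(Na) = 45.6 / 22.99 = 1.983 mol
Na⁺ + e⁻ → Na, so n(e⁻) = 1.983 mol
Q = 1.983 × 96485 = 1.913×10^5 C
t = Q / I = 1.913×10^5 / 8.53 = 22430 s = 6.23 h

6.23 h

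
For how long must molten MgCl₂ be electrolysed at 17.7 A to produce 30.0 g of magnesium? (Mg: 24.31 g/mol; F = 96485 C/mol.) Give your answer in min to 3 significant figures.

n(Mg) = 30.0 / 24.31 = 1.234 mol
Mg²⁺ + 2e⁻ → Mg, so n(e⁻) = 2 × 1.234 = 2.468 mol
Q = 2.468 × 96485 = 2.381×10^5 C
t = Q / I = 2.381×10^5 / 17.7 = 13450 s = 224 min

224 min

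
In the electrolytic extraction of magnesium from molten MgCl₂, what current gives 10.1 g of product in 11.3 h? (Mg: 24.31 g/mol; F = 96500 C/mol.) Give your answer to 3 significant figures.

n(Mg) = 10.1 / 24.31 = 0.4155 mol
Mg²⁺ + 2e⁻ → Mg, so n(e⁻) = 2 × 0.4155 = 0.8310 mol
Q = 0.8310 × 96500 = 80190 C
I = Q / t = 80190 / 40680 s = 1.97 A

1.97 A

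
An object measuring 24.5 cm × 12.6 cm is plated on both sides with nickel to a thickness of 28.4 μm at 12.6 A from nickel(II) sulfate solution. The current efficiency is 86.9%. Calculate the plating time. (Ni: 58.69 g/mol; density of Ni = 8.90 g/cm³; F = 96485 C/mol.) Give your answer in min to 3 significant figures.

Plated area = 2 × 24.5 × 12.6 = 617.4 cm²
Volume = 617.4 × 28.4×10⁻⁴ cm = 1.753 cm³
m(Ni) = 1.753 × 8.90 = 15.60 g
n(Ni) = 15.60 / 58.69 = 0.2658 mol; n(e⁻) = 2 × 0.2658 = 0.5316 mol
Q = 0.5316 × 96485 / 0.869 = 59020 C
t = 59020 / 12.6 = 4684 s = 78.1 min

78.1 min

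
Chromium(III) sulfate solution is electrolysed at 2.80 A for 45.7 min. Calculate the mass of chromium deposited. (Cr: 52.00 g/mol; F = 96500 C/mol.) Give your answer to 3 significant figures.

1.38 g

Q = 2.80 A × 2742 s = 7678 C
Moles of electrons = 7678 / 96500 = 0.07956 mol
Cr³⁺ + 3e⁻ → Cr, so n(Cr) = 0.07956 / 3 = 0.02652 mol
m = 0.02652 × 52.00 = 1.38 g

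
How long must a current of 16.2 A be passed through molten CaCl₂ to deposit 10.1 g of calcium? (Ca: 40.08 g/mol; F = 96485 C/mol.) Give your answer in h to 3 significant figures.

n(Ca) = 10.1 / 40.08 = 0.2520 mol
Ca²⁺ + 2e⁻ → Ca, so n(e⁻) = 2 × 0.2520 = 0.5040 mol
Q = 0.5040 × 96485 = 48630 C
t = Q / I = 48630 / 16.2 = 3002 s = 0.834 h

0.834 h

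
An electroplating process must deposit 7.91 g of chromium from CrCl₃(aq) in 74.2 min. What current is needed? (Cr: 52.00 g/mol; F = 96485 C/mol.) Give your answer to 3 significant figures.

9.89 A

n(Cr) = 7.91 / 52.00 = 0.1521 mol
Cr³⁺ + 3e⁻ → Cr, so n(e⁻) = 3 × 0.1521 = 0.4563 mol
Q = 0.4563 × 96485 = 44030 C
I = Q / t = 44030 / 4452 s = 9.89 A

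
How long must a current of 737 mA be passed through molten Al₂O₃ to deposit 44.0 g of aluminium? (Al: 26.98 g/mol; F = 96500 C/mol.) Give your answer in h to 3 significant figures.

n(Al) = 44.0 / 26.98 = 1.631 mol
Al³⁺ + 3e⁻ → Al, so n(e⁻) = 3 × 1.631 = 4.893 mol
Q = 4.893 × 96500 = 4.722×10^5 C
t = Q / I = 4.722×10^5 / 0.737 = 6.407×10^5 s = 178 h

178 h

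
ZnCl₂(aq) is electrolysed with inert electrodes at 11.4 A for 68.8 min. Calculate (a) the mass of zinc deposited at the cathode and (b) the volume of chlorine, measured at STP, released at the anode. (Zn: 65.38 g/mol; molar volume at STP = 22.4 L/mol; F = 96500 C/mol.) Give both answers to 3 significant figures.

Q = 11.4 × 4128 = 47060 C; n(e⁻) = 47060 / 96500 = 0.4877 mol
Cathode: Zn²⁺ + 2e⁻ → Zn → n(Zn) = 0.4877/2 = 0.2439 mol → 15.9 g
Anode: 2Cl⁻ → Cl₂ + 2e⁻ → n(Cl₂) = 0.4877/2 = 0.2439 mol → 5.46 L

15.9 g Zn; 5.46 L Cl₂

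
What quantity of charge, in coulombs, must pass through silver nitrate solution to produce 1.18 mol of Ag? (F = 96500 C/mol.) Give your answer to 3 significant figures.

1.14×10^5 C

Ag⁺ + e⁻ → Ag, so n(e⁻) = 1 × 1.18 = 1.180 mol
Q = 1.180 × 96500 = 1.139×10^5 C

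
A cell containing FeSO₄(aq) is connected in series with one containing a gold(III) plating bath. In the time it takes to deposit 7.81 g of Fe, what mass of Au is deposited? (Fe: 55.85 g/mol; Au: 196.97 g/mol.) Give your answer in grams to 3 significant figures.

18.4 g

n(Fe) = 7.81 / 55.85 = 0.1398 mol
Fe²⁺ + 2e⁻ → Fe, so n(e⁻) = 2 × 0.1398 = 0.2796 mol
In series, the same 0.2796 mol of electrons flows through the second cell.
Au³⁺ + 3e⁻ → Au, so n(Au) = 0.2796 / 3 = 0.09320 mol
m(Au) = 0.09320 × 196.97 = 18.4 g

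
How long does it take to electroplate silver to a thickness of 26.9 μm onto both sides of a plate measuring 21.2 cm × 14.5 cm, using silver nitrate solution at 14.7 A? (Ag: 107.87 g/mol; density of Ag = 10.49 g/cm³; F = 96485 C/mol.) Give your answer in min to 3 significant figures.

17.6 min

Plated area = 2 × 21.2 × 14.5 = 614.8 cm²
Volume = 614.8 × 26.9×10⁻⁴ cm = 1.654 cm³
m(Ag) = 1.654 × 10.49 = 17.35 g
n(Ag) = 17.35 / 107.87 = 0.1608 mol; n(e⁻) = 0.1608 mol
Q = 0.1608 × 96485 = 15510 C
t = 15510 / 14.7 = 1055 s = 17.6 min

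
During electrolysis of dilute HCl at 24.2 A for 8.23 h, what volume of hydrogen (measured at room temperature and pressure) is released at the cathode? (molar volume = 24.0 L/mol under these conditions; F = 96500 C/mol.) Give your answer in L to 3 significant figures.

89.2 L

Charge passed = 24.2 × 29628 = 7.170×10^5 C
Moles of electrons = 7.170×10^5 / 96500 = 7.430 mol
2H⁺ + 2e⁻ → H₂, so n(H₂) = 7.430 / 2 = 3.715 mol
V = 3.715 × 24.0 = 89.16 L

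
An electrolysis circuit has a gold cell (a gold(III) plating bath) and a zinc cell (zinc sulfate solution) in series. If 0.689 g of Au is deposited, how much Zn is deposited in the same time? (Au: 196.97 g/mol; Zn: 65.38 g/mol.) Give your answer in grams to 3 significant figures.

0.343 g

n(Au) = 0.689 / 196.97 = 0.003498 mol
Au³⁺ + 3e⁻ → Au, so n(e⁻) = 3 × 0.003498 = 0.01049 mol
The cells are in series, so the same charge (and hence the same n(e⁻) = 0.01049 mol) passes through both.
Zn²⁺ + 2e⁻ → Zn, so n(Zn) = 0.01049 / 2 = 0.005245 mol
m(Zn) = 0.005245 × 65.38 = 0.343 g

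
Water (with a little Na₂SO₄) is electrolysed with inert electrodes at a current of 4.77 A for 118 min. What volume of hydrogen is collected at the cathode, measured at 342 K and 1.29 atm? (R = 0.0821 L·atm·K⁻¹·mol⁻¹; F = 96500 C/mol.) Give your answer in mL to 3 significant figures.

Charge passed = 4.77 × 7080 = 33770 C
Moles of electrons = 33770 / 96500 = 0.3499 mol
2H⁺ + 2e⁻ → H₂, so n(H₂) = 0.3499 / 2 = 0.1750 mol
V = nRT/P = 0.1750 × 0.0821 × 342 / 1.29 = 3.809 L
= 3810 mL

3810 mL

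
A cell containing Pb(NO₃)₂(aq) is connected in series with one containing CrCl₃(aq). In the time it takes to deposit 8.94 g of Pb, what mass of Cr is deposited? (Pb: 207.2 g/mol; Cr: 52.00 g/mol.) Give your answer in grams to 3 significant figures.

1.50 g

n(Pb) = 8.94 / 207.2 = 0.04315 mol
Pb²⁺ + 2e⁻ → Pb, so n(e⁻) = 2 × 0.04315 = 0.08630 mol
The cells are in series, so the same charge (and hence the same n(e⁻) = 0.08630 mol) passes through both.
Cr³⁺ + 3e⁻ → Cr, so n(Cr) = 0.08630 / 3 = 0.02877 mol
m(Cr) = 0.02877 × 52.00 = 1.50 g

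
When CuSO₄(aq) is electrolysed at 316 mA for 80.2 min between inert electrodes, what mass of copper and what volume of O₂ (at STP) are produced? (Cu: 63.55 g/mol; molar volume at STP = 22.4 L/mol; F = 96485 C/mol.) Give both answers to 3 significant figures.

Q = 0.316 × 4812 = 1521 C; n(e⁻) = 1521 / 96485 = 0.01576 mol
Cathode: Cu²⁺ + 2e⁻ → Cu → n(Cu) = 0.01576/2 = 0.007880 mol → 0.501 g
Anode: 2H₂O → O₂ + 4H⁺ + 4e⁻ → n(O₂) = 0.01576/4 = 0.003940 mol → 0.0883 L

0.501 g Cu; 0.0883 L O₂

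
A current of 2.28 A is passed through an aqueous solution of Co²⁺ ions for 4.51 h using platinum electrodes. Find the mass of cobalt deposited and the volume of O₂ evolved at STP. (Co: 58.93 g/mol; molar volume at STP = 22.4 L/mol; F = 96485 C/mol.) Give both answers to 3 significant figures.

11.3 g Co; 2.15 L O₂

Q = 2.28 × 16236 = 37020 C; n(e⁻) = 37020 / 96485 = 0.3837 mol
Cathode: Co²⁺ + 2e⁻ → Co → n(Co) = 0.3837/2 = 0.1919 mol → 11.3 g
Anode: 2H₂O → O₂ + 4H⁺ + 4e⁻ → n(O₂) = 0.3837/4 = 0.09593 mol → 2.15 L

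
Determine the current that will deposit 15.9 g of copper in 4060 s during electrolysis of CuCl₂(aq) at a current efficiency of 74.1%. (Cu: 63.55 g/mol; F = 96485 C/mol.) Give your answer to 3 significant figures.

16.0 A

n(Cu) = 15.9 / 63.55 = 0.2502 mol
Cu²⁺ + 2e⁻ → Cu, so n(e⁻) = 2 × 0.2502 = 0.5004 mol
Q = 0.5004 × 96485 / 0.741 = 65160 C
I = Q / t = 65160 / 4060 s = 16.0 A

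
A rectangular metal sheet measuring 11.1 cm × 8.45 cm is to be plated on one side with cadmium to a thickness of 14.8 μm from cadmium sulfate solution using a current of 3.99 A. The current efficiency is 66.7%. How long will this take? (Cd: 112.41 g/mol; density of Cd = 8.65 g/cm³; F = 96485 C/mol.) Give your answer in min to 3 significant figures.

Plated area = 11.1 × 8.45 = 93.80 cm²
Volume = 93.80 × 14.8×10⁻⁴ cm = 0.1388 cm³
m(Cd) = 0.1388 × 8.65 = 1.201 g
n(Cd) = 1.201 / 112.41 = 0.01068 mol; n(e⁻) = 2 × 0.01068 = 0.02136 mol
Q = 0.02136 × 96485 / 0.667 = 3090 C
t = 3090 / 3.99 = 774.4 s = 12.9 min

12.9 min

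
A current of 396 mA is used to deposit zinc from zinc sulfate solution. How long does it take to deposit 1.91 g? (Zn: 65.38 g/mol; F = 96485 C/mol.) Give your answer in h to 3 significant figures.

n(Zn) = 1.91 / 65.38 = 0.02921 mol
Zn²⁺ + 2e⁻ → Zn, so n(e⁻) = 2 × 0.02921 = 0.05842 mol
Q = 0.05842 × 96485 = 5637 C
t = Q / I = 5637 / 0.396 = 14230 s = 3.95 h

3.95 h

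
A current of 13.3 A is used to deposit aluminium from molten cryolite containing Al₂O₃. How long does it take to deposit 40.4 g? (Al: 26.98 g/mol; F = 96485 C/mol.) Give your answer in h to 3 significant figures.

n(Al) = 40.4 / 26.98 = 1.497 mol
Al³⁺ + 3e⁻ → Al, so n(e⁻) = 3 × 1.497 = 4.491 mol
Q = 4.491 × 96485 = 4.333×10^5 C
t = Q / I = 4.333×10^5 / 13.3 = 32580 s = 9.05 h

9.05 h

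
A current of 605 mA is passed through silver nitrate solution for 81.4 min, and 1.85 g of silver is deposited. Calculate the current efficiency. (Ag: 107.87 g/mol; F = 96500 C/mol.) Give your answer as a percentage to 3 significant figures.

Q = 0.605 × 4884 = 2955 C
n(e⁻) = 2955 / 96500 = 0.03062 mol
Ag⁺ + e⁻ → Ag, so theoretical n(Ag) = 0.03062 mol → 3.303 g
Efficiency = 1.85 / 3.303 = 0.5601 = 56.0%

56.0%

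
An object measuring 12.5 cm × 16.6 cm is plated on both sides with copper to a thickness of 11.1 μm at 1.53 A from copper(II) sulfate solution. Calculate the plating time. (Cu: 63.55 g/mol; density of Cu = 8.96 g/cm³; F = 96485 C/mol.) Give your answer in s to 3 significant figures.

Plated area = 2 × 12.5 × 16.6 = 415.0 cm²
Volume = 415.0 × 11.1×10⁻⁴ cm = 0.4607 cm³
m(Cu) = 0.4607 × 8.96 = 4.128 g
n(Cu) = 4.128 / 63.55 = 0.06496 mol; n(e⁻) = 2 × 0.06496 = 0.1299 mol
Q = 0.1299 × 96485 = 12530 C
t = 12530 / 1.53 = 8190 s

8190 s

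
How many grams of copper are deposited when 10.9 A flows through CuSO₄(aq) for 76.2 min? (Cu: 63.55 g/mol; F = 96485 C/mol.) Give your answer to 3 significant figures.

16.4 g

Q = It = 10.9 × 4572 = 49830 C
n(e⁻) = 49830 / 96485 = 0.5165 mol
Cu²⁺ + 2e⁻ → Cu, so n(Cu) = 0.5165 / 2 = 0.2583 mol
m = 0.2583 × 63.55 = 16.4 g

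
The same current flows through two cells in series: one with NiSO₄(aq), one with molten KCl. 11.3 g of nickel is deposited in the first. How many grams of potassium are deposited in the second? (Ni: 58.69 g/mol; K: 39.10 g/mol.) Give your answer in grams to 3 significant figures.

15.1 g

n(Ni) = 11.3 / 58.69 = 0.1925 mol
Ni²⁺ + 2e⁻ → Ni, so n(e⁻) = 2 × 0.1925 = 0.3850 mol
In series, the same 0.3850 mol of electrons flows through the second cell.
K⁺ + e⁻ → K, so n(K) = 0.3850 mol
m(K) = 0.3850 × 39.10 = 15.1 g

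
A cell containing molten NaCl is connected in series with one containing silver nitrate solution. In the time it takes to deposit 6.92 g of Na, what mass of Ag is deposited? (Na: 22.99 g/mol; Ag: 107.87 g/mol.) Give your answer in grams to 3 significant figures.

32.5 g

n(Na) = 6.92 / 22.99 = 0.3010 mol
Na⁺ + e⁻ → Na, so n(e⁻) = 0.3010 mol
Same current for the same time ⇒ same n(e⁻) = 0.3010 mol in both cells.
Ag⁺ + e⁻ → Ag, so n(Ag) = 0.3010 mol
m(Ag) = 0.3010 × 107.87 = 32.5 g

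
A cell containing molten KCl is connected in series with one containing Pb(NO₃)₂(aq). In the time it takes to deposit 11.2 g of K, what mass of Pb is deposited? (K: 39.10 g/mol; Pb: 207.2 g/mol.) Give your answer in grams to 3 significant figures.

n(K) = 11.2 / 39.10 = 0.2864 mol
K⁺ + e⁻ → K, so n(e⁻) = 0.2864 mol
In series, the same 0.2864 mol of electrons flows through the second cell.
Pb²⁺ + 2e⁻ → Pb, so n(Pb) = 0.2864 / 2 = 0.1432 mol
m(Pb) = 0.1432 × 207.2 = 29.7 g

29.7 g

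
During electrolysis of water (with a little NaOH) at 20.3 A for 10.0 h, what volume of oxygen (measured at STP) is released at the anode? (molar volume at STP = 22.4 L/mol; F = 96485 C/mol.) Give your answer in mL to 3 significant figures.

42400 mL

Charge passed = 20.3 × 36000 = 7.308×10^5 C
Moles of electrons = 7.308×10^5 / 96485 = 7.574 mol
2H₂O → O₂ + 4H⁺ + 4e⁻, so n(O₂) = 7.574 / 4 = 1.894 mol
V = 1.894 × 22.4 = 42.43 L
= 42400 mL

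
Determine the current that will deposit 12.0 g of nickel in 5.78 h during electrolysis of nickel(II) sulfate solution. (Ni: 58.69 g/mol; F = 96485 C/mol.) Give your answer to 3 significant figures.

n(Ni) = 12.0 / 58.69 = 0.2045 mol
Ni²⁺ + 2e⁻ → Ni, so n(e⁻) = 2 × 0.2045 = 0.4090 mol
Q = 0.4090 × 96485 = 39460 C
I = Q / t = 39460 / 20808 s = 1.90 A

1.90 A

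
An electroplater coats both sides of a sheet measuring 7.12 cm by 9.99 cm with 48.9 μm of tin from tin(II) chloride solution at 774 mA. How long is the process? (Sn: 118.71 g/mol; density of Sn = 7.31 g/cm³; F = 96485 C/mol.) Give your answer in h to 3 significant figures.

2.97 h

Plated area = 2 × 7.12 × 9.99 = 142.3 cm²
Volume = 142.3 × 48.9×10⁻⁴ cm = 0.6958 cm³
m(Sn) = 0.6958 × 7.31 = 5.086 g
n(Sn) = 5.086 / 118.71 = 0.04284 mol; n(e⁻) = 2 × 0.04284 = 0.08568 mol
Q = 0.08568 × 96485 = 8267 C
t = 8267 / 0.774 = 10680 s = 2.97 h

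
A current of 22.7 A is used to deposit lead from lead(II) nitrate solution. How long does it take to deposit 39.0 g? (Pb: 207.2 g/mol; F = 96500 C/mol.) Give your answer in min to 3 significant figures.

26.7 min

n(Pb) = 39.0 / 207.2 = 0.1882 mol
Pb²⁺ + 2e⁻ → Pb, so n(e⁻) = 2 × 0.1882 = 0.3764 mol
Q = 0.3764 × 96500 = 36320 C
t = Q / I = 36320 / 22.7 = 1600 s = 26.7 min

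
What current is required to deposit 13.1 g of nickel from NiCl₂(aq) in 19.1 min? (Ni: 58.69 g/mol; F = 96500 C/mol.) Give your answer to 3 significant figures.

37.6 A

n(Ni) = 13.1 / 58.69 = 0.2232 mol
Ni²⁺ + 2e⁻ → Ni, so n(e⁻) = 2 × 0.2232 = 0.4464 mol
Q = 0.4464 × 96500 = 43080 C
I = Q / t = 43080 / 1146 s = 37.6 A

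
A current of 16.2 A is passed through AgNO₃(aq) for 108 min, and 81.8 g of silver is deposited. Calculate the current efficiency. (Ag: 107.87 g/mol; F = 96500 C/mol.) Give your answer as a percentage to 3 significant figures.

Q = 16.2 × 6480 = 1.050×10^5 C
n(e⁻) = 1.050×10^5 / 96500 = 1.088 mol
Ag⁺ + e⁻ → Ag, so theoretical n(Ag) = 1.088 mol → 117.4 g
Efficiency = 81.8 / 117.4 = 0.6968 = 69.7%

69.7%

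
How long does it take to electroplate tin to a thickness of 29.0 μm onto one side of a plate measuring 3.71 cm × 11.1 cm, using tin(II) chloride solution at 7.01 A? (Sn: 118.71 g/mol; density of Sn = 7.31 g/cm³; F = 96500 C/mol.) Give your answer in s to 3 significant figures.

Plated area = 3.71 × 11.1 = 41.18 cm²
Volume = 41.18 × 29.0×10⁻⁴ cm = 0.1194 cm³
m(Sn) = 0.1194 × 7.31 = 0.8728 g
n(Sn) = 0.8728 / 118.71 = 0.007352 mol; n(e⁻) = 2 × 0.007352 = 0.01470 mol
Q = 0.01470 × 96500 = 1419 C
t = 1419 / 7.01 = 202.4 s

202 s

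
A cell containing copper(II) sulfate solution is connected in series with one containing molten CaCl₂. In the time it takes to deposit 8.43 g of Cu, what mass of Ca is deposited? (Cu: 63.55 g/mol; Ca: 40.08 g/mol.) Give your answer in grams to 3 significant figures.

n(Cu) = 8.43 / 63.55 = 0.1327 mol
Cu²⁺ + 2e⁻ → Cu, so n(e⁻) = 2 × 0.1327 = 0.2654 mol
The cells are in series, so the same charge (and hence the same n(e⁻) = 0.2654 mol) passes through both.
Ca²⁺ + 2e⁻ → Ca, so n(Ca) = 0.2654 / 2 = 0.1327 mol
m(Ca) = 0.1327 × 40.08 = 5.32 g

5.32 g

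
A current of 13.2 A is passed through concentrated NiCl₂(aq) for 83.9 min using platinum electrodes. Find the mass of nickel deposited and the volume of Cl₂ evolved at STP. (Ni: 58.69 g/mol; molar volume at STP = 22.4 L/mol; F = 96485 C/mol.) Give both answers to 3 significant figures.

Q = 13.2 × 5034 = 66450 C; n(e⁻) = 66450 / 96485 = 0.6887 mol
Cathode: Ni²⁺ + 2e⁻ → Ni → n(Ni) = 0.6887/2 = 0.3444 mol → 20.2 g
Anode: 2Cl⁻ → Cl₂ + 2e⁻ → n(Cl₂) = 0.6887/2 = 0.3444 mol → 7.71 L

20.2 g Ni; 7.71 L Cl₂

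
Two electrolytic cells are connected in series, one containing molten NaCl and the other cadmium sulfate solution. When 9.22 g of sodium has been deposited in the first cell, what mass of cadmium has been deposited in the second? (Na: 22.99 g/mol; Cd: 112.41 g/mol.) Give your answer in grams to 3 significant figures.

n(Na) = 9.22 / 22.99 = 0.4010 mol
Na⁺ + e⁻ → Na, so n(e⁻) = 0.4010 mol
The cells are in series, so the same charge (and hence the same n(e⁻) = 0.4010 mol) passes through both.
Cd²⁺ + 2e⁻ → Cd, so n(Cd) = 0.4010 / 2 = 0.2005 mol
m(Cd) = 0.2005 × 112.41 = 22.5 g

22.5 g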